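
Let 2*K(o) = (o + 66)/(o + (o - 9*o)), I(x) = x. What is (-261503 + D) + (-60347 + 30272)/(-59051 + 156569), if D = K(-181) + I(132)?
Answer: -5382302932806/20592551 ≈ -2.6137e+5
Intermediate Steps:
K(o) = -(66 + o)/(14*o) (K(o) = ((o + 66)/(o + (o - 9*o)))/2 = ((66 + o)/(o - 8*o))/2 = ((66 + o)/((-7*o)))/2 = ((66 + o)*(-1/(7*o)))/2 = (-(66 + o)/(7*o))/2 = -(66 + o)/(14*o))
D = 334373/2534 (D = (1/14)*(-66 - 1*(-181))/(-181) + 132 = (1/14)*(-1/181)*(-66 + 181) + 132 = (1/14)*(-1/181)*115 + 132 = -115/2534 + 132 = 334373/2534 ≈ 131.95)
(-261503 + D) + (-60347 + 30272)/(-59051 + 156569) = (-261503 + 334373/2534) + (-60347 + 30272)/(-59051 + 156569) = -662314229/2534 - 30075/97518 = -662314229/2534 - 30075*1/97518 = -662314229/2534 - 10025/32506 = -5382302932806/20592551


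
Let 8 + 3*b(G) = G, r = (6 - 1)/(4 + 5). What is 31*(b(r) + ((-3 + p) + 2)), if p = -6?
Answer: -7936/27 ≈ -293.93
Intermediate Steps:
r = 5/9 ≈ 0.55556
b(G) = -8/3 + G/3
31*(b(r) + ((-3 + p) + 2)) = 31*((-8/3 + (⅓)*(5/9)) + ((-3 - 6) + 2)) = 31*((-8/3 + 5/27) + (-9 + 2)) = 31*(-67/27 - 7) = 31*(-256/27) = -7936/27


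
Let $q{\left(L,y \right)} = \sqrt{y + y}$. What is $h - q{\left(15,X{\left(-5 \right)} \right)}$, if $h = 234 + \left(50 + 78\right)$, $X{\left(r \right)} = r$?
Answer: $362 - i \sqrt{10} \approx 362.0 - 3.1623 i$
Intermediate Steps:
$h = 362$ ($h = 234 + 128 = 362$)
$q{\left(L,y \right)} = \sqrt{2} \sqrt{y}$ ($q{\left(L,y \right)} = \sqrt{2 y} = \sqrt{2} \sqrt{y}$)
$h - q{\left(15,X{\left(-5 \right)} \right)} = 362 - \sqrt{2} \sqrt{-5} = 362 - \sqrt{2} i \sqrt{5} = 362 - i \sqrt{10}$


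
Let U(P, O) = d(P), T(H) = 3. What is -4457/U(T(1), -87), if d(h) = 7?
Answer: -4457/7 ≈ -636.71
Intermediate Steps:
U(P, O) = 7
-4457/U(T(1), -87) = -4457/7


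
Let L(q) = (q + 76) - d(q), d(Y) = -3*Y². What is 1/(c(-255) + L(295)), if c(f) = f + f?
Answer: 1/260936 ≈ 3.8324e-6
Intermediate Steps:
c(f) = 2*f
L(q) = 76 + q + 3*q² (L(q) = (q + 76) - (-3)*q² = (76 + q) + 3*q² = 76 + q + 3*q²)
1/(c(-255) + L(295)) = 1/(2*(-255) + (76 + 295 + 3*295²)) = 1/(-510 + (76 + 295 + 3*87025)) = 1/(-510 + (76 + 295 + 261075)) = 1/(-510 + 261446) = 1/260936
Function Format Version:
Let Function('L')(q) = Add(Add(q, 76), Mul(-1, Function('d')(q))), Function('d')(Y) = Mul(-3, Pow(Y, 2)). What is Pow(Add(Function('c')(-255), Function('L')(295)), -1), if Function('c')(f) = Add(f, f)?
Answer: Rational(1, 260936) ≈ 3.8324e-6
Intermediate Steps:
Function('c')(f) = Mul(2, f)
Function('L')(q) = Add(76, q, Mul(3, Pow(q, 2))) (Function('L')(q) = Add(Add(q, 76), Mul(-1, Mul(-3, Pow(q, 2)))) = Add(Add(76, q), Mul(3, Pow(q, 2))) = Add(76, q, Mul(3, Pow(q, 2))))
Pow(Add(Function('c')(-255), Function('L')(295)), -1) = Pow(Add(Mul(2, -255), Add(76, 295, Mul(3, Pow(295, 2)))), -1) = Pow(Add(-510, Add(76, 295, Mul(3, 87025))), -1) = Pow(Add(-510, Add(76, 295, 261075)), -1) = Pow(Add(-510, 261446), -1) = Pow(260936, -1) = Rational(1, 260936)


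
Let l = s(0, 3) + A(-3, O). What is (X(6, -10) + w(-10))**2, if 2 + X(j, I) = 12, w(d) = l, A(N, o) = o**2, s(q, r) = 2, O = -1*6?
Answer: 2304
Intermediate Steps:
O = -6
l = 38 (l = 2 + (-6)**2 = 2 + 36 = 38)
w(d) = 38
X(j, I) = 10 (X(j, I) = -2 + 12 = 10)
(X(6, -10) + w(-10))**2 = (10 + 38)**2 = 48**2 = 2304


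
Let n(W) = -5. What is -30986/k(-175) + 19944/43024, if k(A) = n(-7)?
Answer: 166655173/26890 ≈ 6197.7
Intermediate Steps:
k(A) = -5
-30986/k(-175) + 19944/43024 = -30986/(-5) + 19944/43024 = -30986*(-1/5) + 19944*(1/43024) = 30986/5 + 2493/5378 = 166655173/26890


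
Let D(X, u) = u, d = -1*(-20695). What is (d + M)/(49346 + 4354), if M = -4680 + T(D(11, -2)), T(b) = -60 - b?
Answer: 5319/17900 ≈ 0.29715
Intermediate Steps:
d = 20695
M = -4738 (M = -4680 + (-60 - 1*(-2)) = -4680 + (-60 + 2) = -4680 - 58 = -4738)
(d + M)/(49346 + 4354) = (20695 - 4738)/(49346 + 4354) = 15957/53700 = 15957*(1/53700) = 5319/17900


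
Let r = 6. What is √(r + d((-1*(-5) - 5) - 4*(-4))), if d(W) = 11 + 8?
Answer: 5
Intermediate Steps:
d(W) = 19
√(r + d((-1*(-5) - 5) - 4*(-4))) = √(6 + 19) = √25 = 5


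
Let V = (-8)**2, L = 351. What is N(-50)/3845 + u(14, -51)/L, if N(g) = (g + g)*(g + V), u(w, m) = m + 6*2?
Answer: -3289/6921 ≈ -0.47522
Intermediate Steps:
V = 64
u(w, m) = 12 + m (u(w, m) = m + 12 = 12 + m)
N(g) = 2*g*(64 + g) (N(g) = (g + g)*(g + 64) = (2*g)*(64 + g) = 2*g*(64 + g))
N(-50)/3845 + u(14, -51)/L = (2*(-50)*(64 - 50))/3845 + (12 - 51)/351 = (2*(-50)*14)*(1/3845) - 39*1/351 = -1400*1/3845 - 1/9 = -280/769 - 1/9 = -3289/6921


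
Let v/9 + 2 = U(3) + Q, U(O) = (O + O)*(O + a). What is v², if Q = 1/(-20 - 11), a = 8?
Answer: 318515409/961 ≈ 3.3144e+5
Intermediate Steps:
U(O) = 2*O*(8 + O) (U(O) = (O + O)*(O + 8) = (2*O)*(8 + O) = 2*O*(8 + O))
Q = -1/31 (Q = 1/(-31) = -1/31 ≈ -0.032258)
v = 17847/31 (v = -18 + 9*(2*3*(8 + 3) - 1/31) = -18 + 9*(2*3*11 - 1/31) = -18 + 9*(66 - 1/31) = -18 + 9*(2045/31) = -18 + 18405/31 = 17847/31 ≈ 575.71)
v² = (17847/31)² = 318515409/961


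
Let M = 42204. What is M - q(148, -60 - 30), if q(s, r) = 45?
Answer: 42159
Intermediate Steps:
M - q(148, -60 - 30) = 42204 - 1*45 = 42204 - 45 = 42159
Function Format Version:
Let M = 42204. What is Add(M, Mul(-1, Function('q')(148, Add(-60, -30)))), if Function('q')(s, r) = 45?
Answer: 42159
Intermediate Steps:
Add(M, Mul(-1, Function('q')(148, Add(-60, -30)))) = Add(42204, Mul(-1, 45)) = Add(42204, -45) = 42159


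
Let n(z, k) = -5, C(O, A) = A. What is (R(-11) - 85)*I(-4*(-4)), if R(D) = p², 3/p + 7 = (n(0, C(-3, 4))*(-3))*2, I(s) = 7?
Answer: -314692/529 ≈ -594.88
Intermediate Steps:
p = 3/23 (p = 3/(-7 - 5*(-3)*2) = 3/(-7 + 15*2) = 3/(-7 + 30) = 3/23 ≈ 0.13043)
R(D) = 9/529 (R(D) = (3/23)² = 9/529)
(R(-11) - 85)*I(-4*(-4)) = (9/529 - 85)*7 = -44956/529*7 = -314692/529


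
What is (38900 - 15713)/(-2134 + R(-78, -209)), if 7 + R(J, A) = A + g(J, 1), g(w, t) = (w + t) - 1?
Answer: -23187/2428 ≈ -9.5498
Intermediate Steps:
g(w, t) = -1 + t + w (g(w, t) = (t + w) - 1 = -1 + t + w)
R(J, A) = -7 + A + J (R(J, A) = -7 + (A + (-1 + 1 + J)) = -7 + (A + J) = -7 + A + J)
(38900 - 15713)/(-2134 + R(-78, -209)) = (38900 - 15713)/(-2134 + (-7 - 209 - 78)) = 23187/(-2134 - 294) = 23187/(-2428) = 23187*(-1/2428) = -23187/2428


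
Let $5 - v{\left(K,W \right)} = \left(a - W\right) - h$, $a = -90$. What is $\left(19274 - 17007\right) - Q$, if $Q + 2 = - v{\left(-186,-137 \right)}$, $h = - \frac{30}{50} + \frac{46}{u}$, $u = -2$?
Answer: $\frac{11017}{5} \approx 2203.4$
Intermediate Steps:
$h = - \frac{118}{5}$ ($h = - \frac{30}{50} + \frac{46}{-2} = \left(-30\right) \frac{1}{50} + 46 \left(- \frac{1}{2}\right) = - \frac{3}{5} - 23 = - \frac{118}{5} \approx -23.6$)
$v{\left(K,W \right)} = \frac{357}{5} + W$ ($v{\left(K,W \right)} = 5 - \left(\left(-90 - W\right) - - \frac{118}{5}\right) = 5 - \left(\left(-90 - W\right) + \frac{118}{5}\right) = 5 - \left(- \frac{332}{5} - W\right) = 5 + \left(\frac{332}{5} + W\right) = \frac{357}{5} + W$)
$Q = \frac{318}{5}$ ($Q = -2 - \left(\frac{357}{5} - 137\right) = -2 - - \frac{328}{5} = -2 + \frac{328}{5} = \frac{318}{5} \approx 63.6$)
$\left(19274 - 17007\right) - Q = \left(19274 - 17007\right) - \frac{318}{5} = 2267 - \frac{318}{5} = \frac{11017}{5}$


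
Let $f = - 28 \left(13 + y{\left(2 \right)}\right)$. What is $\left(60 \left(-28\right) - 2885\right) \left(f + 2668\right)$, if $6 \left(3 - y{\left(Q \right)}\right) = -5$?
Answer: $- \frac{30083350}{3} \approx -1.0028 \cdot 10^{7}$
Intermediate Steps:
$y{\left(Q \right)} = \frac{23}{6}$ ($y{\left(Q \right)} = 3 - - \frac{5}{6} = 3 + \frac{5}{6} = \frac{23}{6}$)
$f = - \frac{1414}{3}$ ($f = - 28 \left(13 + \frac{23}{6}\right) = \left(-28\right) \frac{101}{6} = - \frac{1414}{3} \approx -471.33$)
$\left(60 \left(-28\right) - 2885\right) \left(f + 2668\right) = \left(60 \left(-28\right) - 2885\right) \left(- \frac{1414}{3} + 2668\right) = \left(-1680 - 2885\right) \frac{6590}{3} = \left(-4565\right) \frac{6590}{3} = - \frac{30083350}{3}$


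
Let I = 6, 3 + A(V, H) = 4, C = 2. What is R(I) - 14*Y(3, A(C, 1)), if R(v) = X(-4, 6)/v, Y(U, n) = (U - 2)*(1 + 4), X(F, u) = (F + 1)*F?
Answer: -68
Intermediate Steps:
A(V, H) = 1 (A(V, H) = -3 + 4 = 1)
X(F, u) = F*(1 + F) (X(F, u) = (1 + F)*F = F*(1 + F))
Y(U, n) = -10 + 5*U (Y(U, n) = (-2 + U)*5 = -10 + 5*U)
R(v) = 12/v (R(v) = (-4*(1 - 4))/v = (-4*(-3))/v = 12/v)
R(I) - 14*Y(3, A(C, 1)) = 12/6 - 14*(-10 + 5*3) = 12*(⅙) - 14*(-10 + 15) = 2 - 14*5 = 2 - 70 = -68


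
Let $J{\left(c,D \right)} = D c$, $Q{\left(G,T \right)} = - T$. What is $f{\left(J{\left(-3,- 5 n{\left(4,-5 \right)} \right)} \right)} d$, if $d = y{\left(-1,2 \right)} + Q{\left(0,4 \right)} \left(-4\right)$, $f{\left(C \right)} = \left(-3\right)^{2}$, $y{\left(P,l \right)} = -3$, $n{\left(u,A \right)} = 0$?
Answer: $117$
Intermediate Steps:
$f{\left(C \right)} = 9$
$d = 13$ ($d = -3 + \left(-1\right) 4 \left(-4\right) = -3 - -16 = -3 + 16 = 13$)
$f{\left(J{\left(-3,- 5 n{\left(4,-5 \right)} \right)} \right)} d = 9 \cdot 13 = 117$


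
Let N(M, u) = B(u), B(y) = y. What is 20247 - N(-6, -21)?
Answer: 20268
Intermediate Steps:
N(M, u) = u
20247 - N(-6, -21) = 20247 - 1*(-21) = 20247 + 21 = 20268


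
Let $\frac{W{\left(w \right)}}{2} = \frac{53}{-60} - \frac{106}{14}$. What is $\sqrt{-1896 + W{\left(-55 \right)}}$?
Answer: $\frac{i \sqrt{84359310}}{210} \approx 43.737 i$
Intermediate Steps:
$W{\left(w \right)} = - \frac{3551}{210}$ ($W{\left(w \right)} = 2 \left(\frac{53}{-60} - \frac{106}{14}\right) = 2 \left(53 \left(- \frac{1}{60}\right) - \frac{53}{7}\right) = 2 \left(- \frac{53}{60} - \frac{53}{7}\right) = 2 \left(- \frac{3551}{420}\right) = - \frac{3551}{210}$)
$\sqrt{-1896 + W{\left(-55 \right)}} = \sqrt{-1896 - \frac{3551}{210}} = \sqrt{- \frac{401711}{210}} = \frac{i \sqrt{84359310}}{210}$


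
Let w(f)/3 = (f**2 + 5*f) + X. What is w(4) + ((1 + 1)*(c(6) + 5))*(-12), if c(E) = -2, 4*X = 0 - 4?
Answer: 33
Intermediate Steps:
X = -1 (X = (0 - 4)/4 = (1/4)*(-4) = -1)
w(f) = -3 + 3*f**2 + 15*f (w(f) = 3*((f**2 + 5*f) - 1) = 3*(-1 + f**2 + 5*f) = -3 + 3*f**2 + 15*f)
w(4) + ((1 + 1)*(c(6) + 5))*(-12) = (-3 + 3*4**2 + 15*4) + ((1 + 1)*(-2 + 5))*(-12) = (-3 + 3*16 + 60) + (2*3)*(-12) = (-3 + 48 + 60) + 6*(-12) = 105 - 72 = 33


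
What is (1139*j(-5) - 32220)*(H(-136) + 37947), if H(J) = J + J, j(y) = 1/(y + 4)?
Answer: -1256800325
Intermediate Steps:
j(y) = 1/(4 + y)
H(J) = 2*J
(1139*j(-5) - 32220)*(H(-136) + 37947) = (1139/(4 - 5) - 32220)*(2*(-136) + 37947) = (1139/(-1) - 32220)*(-272 + 37947) = (1139*(-1) - 32220)*37675 = (-1139 - 32220)*37675 = -33359*37675 = -1256800325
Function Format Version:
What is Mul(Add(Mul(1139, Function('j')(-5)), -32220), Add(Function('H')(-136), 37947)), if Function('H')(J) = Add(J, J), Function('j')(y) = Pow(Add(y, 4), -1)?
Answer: -1256800325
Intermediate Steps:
Function('j')(y) = Pow(Add(4, y), -1)
Function('H')(J) = Mul(2, J)
Mul(Add(Mul(1139, Function('j')(-5)), -32220), Add(Function('H')(-136), 37947)) = Mul(Add(Mul(1139, Pow(Add(4, -5), -1)), -32220), Add(Mul(2, -136), 37947)) = Mul(Add(Mul(1139, Pow(-1, -1)), -32220), Add(-272, 37947)) = Mul(Add(Mul(1139, -1), -32220), 37675) = Mul(Add(-1139, -32220), 37675) = Mul(-33359, 37675) = -1256800325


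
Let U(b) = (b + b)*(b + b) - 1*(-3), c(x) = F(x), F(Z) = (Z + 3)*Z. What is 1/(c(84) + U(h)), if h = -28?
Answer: 1/10447 ≈ 9.5721e-5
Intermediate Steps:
F(Z) = Z*(3 + Z) (F(Z) = (3 + Z)*Z = Z*(3 + Z))
c(x) = x*(3 + x)
U(b) = 3 + 4*b**2 (U(b) = (2*b)*(2*b) + 3 = 4*b**2 + 3 = 3 + 4*b**2)
1/(c(84) + U(h)) = 1/(84*(3 + 84) + (3 + 4*(-28)**2)) = 1/(84*87 + (3 + 4*784)) = 1/(7308 + (3 + 3136)) = 1/(7308 + 3139) = 1/10447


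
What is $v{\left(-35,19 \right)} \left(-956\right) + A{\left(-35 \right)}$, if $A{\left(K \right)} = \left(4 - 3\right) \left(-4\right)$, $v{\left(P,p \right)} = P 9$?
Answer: $301136$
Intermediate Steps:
$v{\left(P,p \right)} = 9 P$
$A{\left(K \right)} = -4$ ($A{\left(K \right)} = 1 \left(-4\right) = -4$)
$v{\left(-35,19 \right)} \left(-956\right) + A{\left(-35 \right)} = 9 \left(-35\right) \left(-956\right) - 4 = \left(-315\right) \left(-956\right) - 4 = 301140 - 4 = 301136$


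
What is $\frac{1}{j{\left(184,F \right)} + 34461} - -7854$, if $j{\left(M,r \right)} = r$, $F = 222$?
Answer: $\frac{272400283}{34683} \approx 7854.0$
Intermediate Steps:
$\frac{1}{j{\left(184,F \right)} + 34461} - -7854 = \frac{1}{222 + 34461} - -7854 = \frac{1}{34683} + 7854 = \frac{272400283}{34683}$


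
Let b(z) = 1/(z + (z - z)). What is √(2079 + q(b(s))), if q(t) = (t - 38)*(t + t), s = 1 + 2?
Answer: √18485/3 ≈ 45.320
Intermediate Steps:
s = 3
b(z) = 1/z (b(z) = 1/(z + 0) = 1/z)
q(t) = 2*t*(-38 + t) (q(t) = (-38 + t)*(2*t) = 2*t*(-38 + t))
√(2079 + q(b(s))) = √(2079 + 2*(-38 + 1/3)/3) = √(2079 + 2*(⅓)*(-38 + ⅓)) = √(2079 + 2*(⅓)*(-113/3)) = √(2079 - 226/9) = √(18485/9) = √18485/3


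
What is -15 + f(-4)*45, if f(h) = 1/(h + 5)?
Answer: 30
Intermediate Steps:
f(h) = 1/(5 + h)
-15 + f(-4)*45 = -15 + 45/(5 - 4) = -15 + 45/1 = -15 + 1*45 = -15 + 45 = 30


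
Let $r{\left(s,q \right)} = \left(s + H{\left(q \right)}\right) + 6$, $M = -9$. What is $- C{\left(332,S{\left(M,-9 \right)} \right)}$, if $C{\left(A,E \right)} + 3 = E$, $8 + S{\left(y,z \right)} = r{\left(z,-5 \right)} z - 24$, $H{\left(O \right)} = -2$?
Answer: $-10$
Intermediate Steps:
$r{\left(s,q \right)} = 4 + s$ ($r{\left(s,q \right)} = \left(s - 2\right) + 6 = \left(-2 + s\right) + 6 = 4 + s$)
$S{\left(y,z \right)} = -32 + z \left(4 + z\right)$ ($S{\left(y,z \right)} = -8 + \left(\left(4 + z\right) z - 24\right) = -8 + \left(z \left(4 + z\right) - 24\right) = -8 + \left(-24 + z \left(4 + z\right)\right) = -32 + z \left(4 + z\right)$)
$C{\left(A,E \right)} = -3 + E$
$- C{\left(332,S{\left(M,-9 \right)} \right)} = - (-3 - \left(32 + 9 \left(4 - 9\right)\right)) = - (-3 - -13) = - (-3 + \left(-32 + 45\right)) = - (-3 + 13) = \left(-1\right) 10 = -10$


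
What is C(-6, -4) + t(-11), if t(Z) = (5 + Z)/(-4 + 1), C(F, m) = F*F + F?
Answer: 32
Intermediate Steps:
C(F, m) = F + F² (C(F, m) = F² + F = F + F²)
t(Z) = -5/3 - Z/3 (t(Z) = (5 + Z)/(-3) = (5 + Z)*(-⅓) = -5/3 - Z/3)
C(-6, -4) + t(-11) = -6*(1 - 6) + (-5/3 - ⅓*(-11)) = -6*(-5) + (-5/3 + 11/3) = 30 + 2 = 32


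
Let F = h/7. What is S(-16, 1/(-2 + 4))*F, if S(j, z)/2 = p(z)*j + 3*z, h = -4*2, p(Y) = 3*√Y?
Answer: -24/7 + 384*√2/7 ≈ 74.151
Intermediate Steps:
h = -8
S(j, z) = 6*z + 6*j*√z (S(j, z) = 2*((3*√z)*j + 3*z) = 2*(3*j*√z + 3*z) = 2*(3*z + 3*j*√z) = 6*z + 6*j*√z)
F = -8/7 ≈ -1.1429
S(-16, 1/(-2 + 4))*F = (6/(-2 + 4) + 6*(-16)*√(1/(-2 + 4)))*(-8/7) = (6/2 + 6*(-16)*√(1/2))*(-8/7) = (6*(½) + 6*(-16)*√(½))*(-8/7) = (3 + 6*(-16)*(√2/2))*(-8/7) = (3 - 48*√2)*(-8/7) = -24/7 + 384*√2/7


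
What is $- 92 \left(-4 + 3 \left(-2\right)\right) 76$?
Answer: $69920$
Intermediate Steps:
$- 92 \left(-4 + 3 \left(-2\right)\right) 76 = - 92 \left(-4 - 6\right) 76 = \left(-92\right) \left(-10\right) 76 = 920 \cdot 76 = 69920$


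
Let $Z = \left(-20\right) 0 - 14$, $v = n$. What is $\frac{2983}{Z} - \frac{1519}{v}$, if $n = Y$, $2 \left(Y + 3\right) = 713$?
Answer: $- \frac{307359}{1414} \approx -217.37$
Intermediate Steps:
$Y = \frac{707}{2}$ ($Y = -3 + \frac{1}{2} \cdot 713 = -3 + \frac{713}{2} = \frac{707}{2} \approx 353.5$)
$n = \frac{707}{2} \approx 353.5$
$v = \frac{707}{2} \approx 353.5$
$Z = -14$ ($Z = 0 - 14 = -14$)
$\frac{2983}{Z} - \frac{1519}{v} = \frac{2983}{-14} - \frac{1519}{\frac{707}{2}} = 2983 \left(- \frac{1}{14}\right) - \frac{434}{101} = - \frac{2983}{14} - \frac{434}{101} = - \frac{307359}{1414}$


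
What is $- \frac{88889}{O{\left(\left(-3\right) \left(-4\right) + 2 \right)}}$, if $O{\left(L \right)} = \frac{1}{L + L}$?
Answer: $-2488892$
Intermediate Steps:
$O{\left(L \right)} = \frac{1}{2 L}$
$- \frac{88889}{O{\left(\left(-3\right) \left(-4\right) + 2 \right)}} = - \frac{88889}{\frac{1}{2} \frac{1}{\left(-3\right) \left(-4\right) + 2}} = - \frac{88889}{\frac{1}{2} \frac{1}{12 + 2}} = - \frac{88889}{\frac{1}{2} \cdot \frac{1}{14}} = - 88889 \frac{1}{\frac{1}{28}} = \left(-88889\right) 28 = -2488892$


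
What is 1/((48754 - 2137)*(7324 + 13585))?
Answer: 1/974714853 ≈ 1.0259e-9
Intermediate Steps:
1/((48754 - 2137)*(7324 + 13585)) = 1/(46617*20909) = 1/974714853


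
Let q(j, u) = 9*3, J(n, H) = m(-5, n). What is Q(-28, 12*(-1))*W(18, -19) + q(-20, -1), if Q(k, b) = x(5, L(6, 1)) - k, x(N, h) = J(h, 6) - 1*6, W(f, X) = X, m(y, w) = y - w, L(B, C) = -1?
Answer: -315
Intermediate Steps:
J(n, H) = -5 - n
x(N, h) = -11 - h (x(N, h) = (-5 - h) - 1*6 = (-5 - h) - 6 = -11 - h)
q(j, u) = 27
Q(k, b) = -10 - k (Q(k, b) = (-11 - 1*(-1)) - k = (-11 + 1) - k = -10 - k)
Q(-28, 12*(-1))*W(18, -19) + q(-20, -1) = (-10 - 1*(-28))*(-19) + 27 = (-10 + 28)*(-19) + 27 = 18*(-19) + 27 = -342 + 27 = -315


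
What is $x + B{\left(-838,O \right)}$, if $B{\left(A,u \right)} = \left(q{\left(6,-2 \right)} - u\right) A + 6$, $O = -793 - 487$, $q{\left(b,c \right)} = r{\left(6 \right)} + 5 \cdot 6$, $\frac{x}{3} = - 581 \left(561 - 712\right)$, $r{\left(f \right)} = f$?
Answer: $-839609$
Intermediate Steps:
$x = 263193$ ($x = 3 \left(- 581 \left(561 - 712\right)\right) = 3 \left(\left(-581\right) \left(-151\right)\right) = 3 \cdot 87731 = 263193$)
$q{\left(b,c \right)} = 36$ ($q{\left(b,c \right)} = 6 + 5 \cdot 6 = 6 + 30 = 36$)
$O = -1280$ ($O = -793 - 487 = -1280$)
$B{\left(A,u \right)} = 6 + A \left(36 - u\right)$ ($B{\left(A,u \right)} = \left(36 - u\right) A + 6 = A \left(36 - u\right) + 6 = 6 + A \left(36 - u\right)$)
$x + B{\left(-838,O \right)} = 263193 + \left(6 + 36 \left(-838\right) - \left(-838\right) \left(-1280\right)\right) = 263193 - 1102802 = -839609$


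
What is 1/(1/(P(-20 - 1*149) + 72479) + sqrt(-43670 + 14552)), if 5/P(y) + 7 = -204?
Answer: 15293064/32275137298117459 - 233877806508096*I*sqrt(29118)/6810053969902783849 ≈ 4.7383e-10 - 0.0058603*I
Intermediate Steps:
P(y) = -5/211 (P(y) = 5/(-7 - 204) = 5/(-211) = 5*(-1/211) = -5/211)
1/(1/(P(-20 - 1*149) + 72479) + sqrt(-43670 + 14552)) = 1/(1/(-5/211 + 72479) + sqrt(-43670 + 14552)) = 1/(1/(15293064/211) + sqrt(-29118)) = 1/(211/15293064 + I*sqrt(29118))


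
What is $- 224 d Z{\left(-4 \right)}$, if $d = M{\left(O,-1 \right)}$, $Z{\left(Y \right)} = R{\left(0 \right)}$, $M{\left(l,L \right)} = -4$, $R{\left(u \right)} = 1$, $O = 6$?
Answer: $896$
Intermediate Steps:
$Z{\left(Y \right)} = 1$
$d = -4$
$- 224 d Z{\left(-4 \right)} = - 224 \left(\left(-4\right) 1\right) = \left(-224\right) \left(-4\right) = 896$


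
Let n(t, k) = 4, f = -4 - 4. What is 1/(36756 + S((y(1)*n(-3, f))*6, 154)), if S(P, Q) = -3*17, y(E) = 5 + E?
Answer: 1/36705 ≈ 2.7244e-5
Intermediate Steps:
f = -8
S(P, Q) = -51
1/(36756 + S((y(1)*n(-3, f))*6, 154)) = 1/(36756 - 51) = 1/36705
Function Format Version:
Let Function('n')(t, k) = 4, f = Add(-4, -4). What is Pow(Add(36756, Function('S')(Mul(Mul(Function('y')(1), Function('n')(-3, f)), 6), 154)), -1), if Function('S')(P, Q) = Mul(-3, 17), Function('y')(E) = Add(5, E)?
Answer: Rational(1, 36705) ≈ 2.7244e-5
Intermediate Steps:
f = -8
Function('S')(P, Q) = -51
Pow(Add(36756, Function('S')(Mul(Mul(Function('y')(1), Function('n')(-3, f)), 6), 154)), -1) = Pow(Add(36756, -51), -1) = Pow(36705, -1) = Rational(1, 36705)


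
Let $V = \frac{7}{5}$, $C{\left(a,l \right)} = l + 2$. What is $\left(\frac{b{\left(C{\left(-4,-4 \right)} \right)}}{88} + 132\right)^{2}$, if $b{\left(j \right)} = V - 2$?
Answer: $\frac{3372937929}{193600} \approx 17422.0$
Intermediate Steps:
$C{\left(a,l \right)} = 2 + l$
$V = \frac{7}{5}$ ($V = 7 \cdot \frac{1}{5} = \frac{7}{5} \approx 1.4$)
$b{\left(j \right)} = - \frac{3}{5}$ ($b{\left(j \right)} = \frac{7}{5} - 2 = - \frac{3}{5}$)
$\left(\frac{b{\left(C{\left(-4,-4 \right)} \right)}}{88} + 132\right)^{2} = \left(- \frac{3}{5 \cdot 88} + 132\right)^{2} = \left(\left(- \frac{3}{5}\right) \frac{1}{88} + 132\right)^{2} = \left(- \frac{3}{440} + 132\right)^{2} = \left(\frac{58077}{440}\right)^{2} = \frac{3372937929}{193600}$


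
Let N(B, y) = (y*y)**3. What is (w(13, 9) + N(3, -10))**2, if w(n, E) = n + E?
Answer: 1000044000484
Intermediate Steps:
N(B, y) = y**6 (N(B, y) = (y**2)**3 = y**6)
w(n, E) = E + n
(w(13, 9) + N(3, -10))**2 = ((9 + 13) + (-10)**6)**2 = (22 + 1000000)**2 = 1000022**2 = 1000044000484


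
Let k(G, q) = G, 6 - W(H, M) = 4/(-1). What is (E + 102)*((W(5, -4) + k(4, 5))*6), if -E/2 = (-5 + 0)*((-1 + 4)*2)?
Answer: 13608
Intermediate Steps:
W(H, M) = 10 (W(H, M) = 6 - 4/(-1) = 6 - 4*(-1) = 6 - 1*(-4) = 6 + 4 = 10)
E = 60 (E = -2*(-5 + 0)*(-1 + 4)*2 = -(-10)*3*2 = -(-10)*6 = -2*(-30) = 60)
(E + 102)*((W(5, -4) + k(4, 5))*6) = (60 + 102)*((10 + 4)*6) = 162*(14*6) = 162*84 = 13608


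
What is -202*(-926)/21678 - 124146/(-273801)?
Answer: 816761540/89931183 ≈ 9.0821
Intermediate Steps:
-202*(-926)/21678 - 124146/(-273801) = 187052*(1/21678) - 124146*(-1/273801) = 93526/10839 + 3762/8297 = 816761540/89931183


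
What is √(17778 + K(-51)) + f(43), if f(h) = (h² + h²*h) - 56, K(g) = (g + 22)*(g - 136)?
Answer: 81300 + √23201 ≈ 81452.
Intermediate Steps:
K(g) = (-136 + g)*(22 + g) (K(g) = (22 + g)*(-136 + g) = (-136 + g)*(22 + g))
f(h) = -56 + h² + h³ (f(h) = (h² + h³) - 56 = -56 + h² + h³)
√(17778 + K(-51)) + f(43) = √(17778 + (-2992 + (-51)² - 114*(-51))) + (-56 + 43² + 43³) = √(17778 + (-2992 + 2601 + 5814)) + (-56 + 1849 + 79507) = √(17778 + 5423) + 81300 = √23201 + 81300 = 81300 + √23201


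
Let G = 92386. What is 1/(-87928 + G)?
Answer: 1/4458 ≈ 0.00022432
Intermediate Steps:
1/(-87928 + G) = 1/(-87928 + 92386) = 1/4458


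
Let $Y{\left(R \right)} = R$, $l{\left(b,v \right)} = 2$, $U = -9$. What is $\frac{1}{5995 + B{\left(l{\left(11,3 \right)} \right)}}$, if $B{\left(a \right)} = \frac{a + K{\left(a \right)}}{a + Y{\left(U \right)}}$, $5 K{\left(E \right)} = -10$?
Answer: $\frac{1}{5995} \approx 0.00016681$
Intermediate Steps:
$K{\left(E \right)} = -2$ ($K{\left(E \right)} = \frac{1}{5} \left(-10\right) = -2$)
$B{\left(a \right)} = \frac{-2 + a}{-9 + a}$ ($B{\left(a \right)} = \frac{a - 2}{a - 9} = \frac{-2 + a}{-9 + a}$)
$\frac{1}{5995 + B{\left(l{\left(11,3 \right)} \right)}} = \frac{1}{5995 + \frac{-2 + 2}{-9 + 2}} = \frac{1}{5995 + \frac{1}{-7} \cdot 0} = \frac{1}{5995 - 0} = \frac{1}{5995 + 0} = \frac{1}{5995}$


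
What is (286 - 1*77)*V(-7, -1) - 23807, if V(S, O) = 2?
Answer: -23389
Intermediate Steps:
(286 - 1*77)*V(-7, -1) - 23807 = (286 - 1*77)*2 - 23807 = (286 - 77)*2 - 23807 = 209*2 - 23807 = 418 - 23807 = -23389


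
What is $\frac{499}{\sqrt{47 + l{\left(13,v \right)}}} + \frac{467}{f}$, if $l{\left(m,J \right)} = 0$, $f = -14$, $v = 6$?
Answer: $- \frac{467}{14} + \frac{499 \sqrt{47}}{47} \approx 39.43$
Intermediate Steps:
$\frac{499}{\sqrt{47 + l{\left(13,v \right)}}} + \frac{467}{f} = \frac{499}{\sqrt{47 + 0}} + \frac{467}{-14} = \frac{499}{\sqrt{47}} + 467 \left(- \frac{1}{14}\right) = 499 \frac{\sqrt{47}}{47} - \frac{467}{14} = \frac{499 \sqrt{47}}{47} - \frac{467}{14} = - \frac{467}{14} + \frac{499 \sqrt{47}}{47}$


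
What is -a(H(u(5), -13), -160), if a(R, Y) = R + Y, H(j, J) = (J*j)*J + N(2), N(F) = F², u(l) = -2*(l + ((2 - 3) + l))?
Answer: 3198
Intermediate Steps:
u(l) = 2 - 4*l (u(l) = -2*(l + (-1 + l)) = -2*(-1 + 2*l) = 2 - 4*l)
H(j, J) = 4 + j*J² (H(j, J) = (J*j)*J + 2² = j*J² + 4 = 4 + j*J²)
-a(H(u(5), -13), -160) = -((4 + (2 - 4*5)*(-13)²) - 160) = -((4 + (2 - 20)*169) - 160) = -((4 - 18*169) - 160) = -((4 - 3042) - 160) = -(-3038 - 160) = -1*(-3198) = 3198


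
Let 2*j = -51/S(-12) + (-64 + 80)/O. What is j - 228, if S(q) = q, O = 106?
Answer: -95739/424 ≈ -225.80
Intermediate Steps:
j = 933/424 (j = (-51/(-12) + (-64 + 80)/106)/2 = (-51*(-1/12) + 16*(1/106))/2 = (17/4 + 8/53)/2 = (½)*(933/212) = 933/424 ≈ 2.2005)
j - 228 = 933/424 - 228 = -95739/424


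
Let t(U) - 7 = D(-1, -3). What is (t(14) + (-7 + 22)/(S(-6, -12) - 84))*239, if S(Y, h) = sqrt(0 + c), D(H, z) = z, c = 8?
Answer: 1609187/1762 - 3585*sqrt(2)/3524 ≈ 911.83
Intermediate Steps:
t(U) = 4 (t(U) = 7 - 3 = 4)
S(Y, h) = 2*sqrt(2) (S(Y, h) = sqrt(0 + 8) = sqrt(8) = 2*sqrt(2))
(t(14) + (-7 + 22)/(S(-6, -12) - 84))*239 = (4 + (-7 + 22)/(2*sqrt(2) - 84))*239 = (4 + 15/(-84 + 2*sqrt(2)))*239 = 956 + 3585/(-84 + 2*sqrt(2))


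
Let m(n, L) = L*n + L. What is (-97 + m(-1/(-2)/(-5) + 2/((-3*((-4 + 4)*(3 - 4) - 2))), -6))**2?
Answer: 272484/25 ≈ 10899.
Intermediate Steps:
m(n, L) = L + L*n
(-97 + m(-1/(-2)/(-5) + 2/((-3*((-4 + 4)*(3 - 4) - 2))), -6))**2 = (-97 - 6*(1 + (-1/(-2)/(-5) + 2/((-3*((-4 + 4)*(3 - 4) - 2))))))**2 = (-97 - 6*(1 + (-1*(-1/2)*(-1/5) + 2/((-3*(0*(-1) - 2))))))**2 = (-97 - 6*(1 + ((1/2)*(-1/5) + 2/((-3*(0 - 2))))))**2 = (-97 - 6*(1 + (-1/10 + 2/((-3*(-2))))))**2 = (-97 - 6*(1 + (-1/10 + 2/6)))**2 = (-97 - 6*(1 + (-1/10 + 2*(1/6))))**2 = (-97 - 6*(1 + (-1/10 + 1/3)))**2 = (-97 - 6*(1 + 7/30))**2 = (-97 - 6*37/30)**2 = (-97 - 37/5)**2 = (-522/5)**2 = 272484/25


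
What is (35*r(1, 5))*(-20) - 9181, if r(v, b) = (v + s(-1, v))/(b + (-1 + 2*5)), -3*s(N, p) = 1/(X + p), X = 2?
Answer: -83029/9 ≈ -9225.4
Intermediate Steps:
s(N, p) = -1/(3*(2 + p))
r(v, b) = (v - 1/(6 + 3*v))/(9 + b) (r(v, b) = (v - 1/(6 + 3*v))/(b + (-1 + 2*5)) = (v - 1/(6 + 3*v))/(b + (-1 + 10)) = (v - 1/(6 + 3*v))/(b + 9) = (v - 1/(6 + 3*v))/(9 + b))
(35*r(1, 5))*(-20) - 9181 = (35*((-1/3 + 1*(2 + 1))/((2 + 1)*(9 + 5))))*(-20) - 9181 = (35*((-1/3 + 1*3)/(3*14)))*(-20) - 9181 = (35*((1/3)*(1/14)*(-1/3 + 3)))*(-20) - 9181 = (35*((1/3)*(1/14)*(8/3)))*(-20) - 9181 = (35*(4/63))*(-20) - 9181 = (20/9)*(-20) - 9181 = -400/9 - 9181 = -83029/9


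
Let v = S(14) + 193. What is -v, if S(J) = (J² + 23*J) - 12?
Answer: -699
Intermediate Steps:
S(J) = -12 + J² + 23*J
v = 699 (v = (-12 + 14² + 23*14) + 193 = (-12 + 196 + 322) + 193 = 506 + 193 = 699)
-v = -1*699 = -699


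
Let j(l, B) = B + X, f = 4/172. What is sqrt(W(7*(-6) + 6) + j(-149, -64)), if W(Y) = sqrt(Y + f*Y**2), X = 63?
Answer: sqrt(-1849 + 258*I*sqrt(301))/43 ≈ 0.89979 + 1.3452*I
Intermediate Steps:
f = 1/43 (f = 4*(1/172) = 1/43 ≈ 0.023256)
j(l, B) = 63 + B (j(l, B) = B + 63 = 63 + B)
W(Y) = sqrt(Y + Y**2/43)
sqrt(W(7*(-6) + 6) + j(-149, -64)) = sqrt(sqrt(43)*sqrt((7*(-6) + 6)*(43 + (7*(-6) + 6)))/43 + (63 - 64)) = sqrt(sqrt(43)*sqrt((-42 + 6)*(43 + (-42 + 6)))/43 - 1) = sqrt(sqrt(43)*sqrt(-36*(43 - 36))/43 - 1) = sqrt(sqrt(43)*sqrt(-36*7)/43 - 1) = sqrt(sqrt(43)*sqrt(-252)/43 - 1) = sqrt(sqrt(43)*(6*I*sqrt(7))/43 - 1) = sqrt(6*I*sqrt(301)/43 - 1) = sqrt(-1 + 6*I*sqrt(301)/43)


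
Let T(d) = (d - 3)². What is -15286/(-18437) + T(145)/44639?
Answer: 1054115422/823009243 ≈ 1.2808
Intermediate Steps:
T(d) = (-3 + d)²
-15286/(-18437) + T(145)/44639 = -15286/(-18437) + (-3 + 145)²/44639 = -15286*(-1/18437) + 142²*(1/44639) = 15286/18437 + 20164*(1/44639) = 15286/18437 + 20164/44639 = 1054115422/823009243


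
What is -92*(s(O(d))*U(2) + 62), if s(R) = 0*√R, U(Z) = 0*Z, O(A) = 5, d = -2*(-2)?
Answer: -5704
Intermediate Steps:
d = 4
U(Z) = 0
s(R) = 0
-92*(s(O(d))*U(2) + 62) = -92*(0*0 + 62) = -92*(0 + 62) = -92*62 = -5704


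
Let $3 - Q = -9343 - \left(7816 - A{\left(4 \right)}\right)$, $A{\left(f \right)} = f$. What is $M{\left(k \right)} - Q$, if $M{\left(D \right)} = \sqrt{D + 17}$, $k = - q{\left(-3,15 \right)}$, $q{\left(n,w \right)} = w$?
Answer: $-17158 + \sqrt{2} \approx -17157.0$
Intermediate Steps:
$Q = 17158$ ($Q = 3 - \left(-9343 - \left(7816 - 4\right)\right) = 3 - \left(-9343 - 7812\right) = 3 - -17155 = 3 + 17155 = 17158$)
$k = -15$ ($k = \left(-1\right) 15 = -15$)
$M{\left(D \right)} = \sqrt{17 + D}$
$M{\left(k \right)} - Q = \sqrt{17 - 15} - 17158 = \sqrt{2} - 17158 = -17158 + \sqrt{2}$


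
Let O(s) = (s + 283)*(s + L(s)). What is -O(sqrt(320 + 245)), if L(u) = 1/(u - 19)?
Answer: -60601/102 - 29017*sqrt(565)/102 ≈ -7356.1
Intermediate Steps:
L(u) = 1/(-19 + u)
O(s) = (283 + s)*(s + 1/(-19 + s)) (O(s) = (s + 283)*(s + 1/(-19 + s)) = (283 + s)*(s + 1/(-19 + s)))
-O(sqrt(320 + 245)) = -(283 + sqrt(320 + 245) + sqrt(320 + 245)*(-19 + sqrt(320 + 245))*(283 + sqrt(320 + 245)))/(-19 + sqrt(320 + 245)) = -(283 + sqrt(565) + sqrt(565)*(-19 + sqrt(565))*(283 + sqrt(565)))/(-19 + sqrt(565))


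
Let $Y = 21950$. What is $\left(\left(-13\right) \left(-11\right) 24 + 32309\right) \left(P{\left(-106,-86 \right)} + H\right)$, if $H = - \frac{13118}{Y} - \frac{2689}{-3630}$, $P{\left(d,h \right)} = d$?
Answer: $- \frac{30145802885039}{7967850} \approx -3.7834 \cdot 10^{6}$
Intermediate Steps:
$H = \frac{1140521}{7967850}$ ($H = - \frac{13118}{21950} - \frac{2689}{-3630} = \left(-13118\right) \frac{1}{21950} - - \frac{2689}{3630} = - \frac{6559}{10975} + \frac{2689}{3630} = \frac{1140521}{7967850} \approx 0.14314$)
$\left(\left(-13\right) \left(-11\right) 24 + 32309\right) \left(P{\left(-106,-86 \right)} + H\right) = \left(\left(-13\right) \left(-11\right) 24 + 32309\right) \left(-106 + \frac{1140521}{7967850}\right) = \left(143 \cdot 24 + 32309\right) \left(- \frac{843451579}{7967850}\right) = \left(3432 + 32309\right) \left(- \frac{843451579}{7967850}\right) = 35741 \left(- \frac{843451579}{7967850}\right) = - \frac{30145802885039}{7967850}$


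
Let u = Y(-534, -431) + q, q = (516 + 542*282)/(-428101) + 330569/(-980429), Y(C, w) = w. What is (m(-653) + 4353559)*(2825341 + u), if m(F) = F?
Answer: 5161146525195198372751786/419722635329 ≈ 1.2297e+13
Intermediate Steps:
q = -291875510909/419722635329 (q = (516 + 152844)*(-1/428101) + 330569*(-1/980429) = 153360*(-1/428101) - 330569/980429 = -153360/428101 - 330569/980429 = -291875510909/419722635329 ≈ -0.69540)
u = -181192331337708/419722635329 (u = -431 - 291875510909/419722635329 = -181192331337708/419722635329 ≈ -431.70)
(m(-653) + 4353559)*(2825341 + u) = (-653 + 4353559)*(2825341 - 181192331337708/419722635329) = 4352906*(1185678377891734481/419722635329) = 5161146525195198372751786/419722635329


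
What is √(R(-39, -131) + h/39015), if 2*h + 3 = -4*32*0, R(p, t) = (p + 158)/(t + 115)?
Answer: I*√7738015/1020 ≈ 2.7272*I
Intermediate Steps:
R(p, t) = (158 + p)/(115 + t)
h = -3/2 (h = -3/2 + (-4*32*0)/2 = -3/2 + (-128*0)/2 = -3/2 + (½)*0 = -3/2 + 0 = -3/2 ≈ -1.5000)
√(R(-39, -131) + h/39015) = √((158 - 39)/(115 - 131) - 3/2/39015) = √(119/(-16) - 3/2*1/39015) = √(-1/16*119 - 1/26010) = √(-119/16 - 1/26010) = √(-1547603/208080) = I*√7738015/1020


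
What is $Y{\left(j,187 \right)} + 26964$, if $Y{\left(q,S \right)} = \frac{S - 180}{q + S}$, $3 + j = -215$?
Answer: $\frac{835877}{31} \approx 26964.0$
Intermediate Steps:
$j = -218$ ($j = -3 - 215 = -218$)
$Y{\left(q,S \right)} = \frac{-180 + S}{S + q}$
$Y{\left(j,187 \right)} + 26964 = \frac{-180 + 187}{187 - 218} + 26964 = \frac{1}{-31} \cdot 7 + 26964 = \left(- \frac{1}{31}\right) 7 + 26964 = - \frac{7}{31} + 26964 = \frac{835877}{31}$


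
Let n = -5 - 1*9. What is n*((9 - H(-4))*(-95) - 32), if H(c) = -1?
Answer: 13748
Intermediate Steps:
n = -14 (n = -5 - 9 = -14)
n*((9 - H(-4))*(-95) - 32) = -14*((9 - 1*(-1))*(-95) - 32) = -14*((9 + 1)*(-95) - 32) = -14*(10*(-95) - 32) = -14*(-950 - 32) = -14*(-982) = 13748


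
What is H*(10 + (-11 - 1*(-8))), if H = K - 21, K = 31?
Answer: 70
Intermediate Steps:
H = 10 (H = 31 - 21 = 10)
H*(10 + (-11 - 1*(-8))) = 10*(10 + (-11 - 1*(-8))) = 10*(10 + (-11 + 8)) = 10*(10 - 3) = 10*7 = 70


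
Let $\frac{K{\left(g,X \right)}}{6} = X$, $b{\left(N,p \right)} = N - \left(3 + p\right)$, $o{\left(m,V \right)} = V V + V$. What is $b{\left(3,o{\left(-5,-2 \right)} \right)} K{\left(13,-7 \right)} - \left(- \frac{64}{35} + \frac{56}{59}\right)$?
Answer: $\frac{175276}{2065} \approx 84.879$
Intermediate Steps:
$o{\left(m,V \right)} = V + V^{2}$ ($o{\left(m,V \right)} = V^{2} + V = V + V^{2}$)
$b{\left(N,p \right)} = -3 + N - p$
$K{\left(g,X \right)} = 6 X$
$b{\left(3,o{\left(-5,-2 \right)} \right)} K{\left(13,-7 \right)} - \left(- \frac{64}{35} + \frac{56}{59}\right) = \left(-3 + 3 - - 2 \left(1 - 2\right)\right) 6 \left(-7\right) - \left(- \frac{64}{35} + \frac{56}{59}\right) = \left(-3 + 3 - \left(-2\right) \left(-1\right)\right) \left(-42\right) - - \frac{1816}{2065} = \left(-3 + 3 - 2\right) \left(-42\right) + \left(\frac{64}{35} - \frac{56}{59}\right) = \left(-3 + 3 - 2\right) \left(-42\right) + \frac{1816}{2065} = \left(-2\right) \left(-42\right) + \frac{1816}{2065} = 84 + \frac{1816}{2065} = \frac{175276}{2065}$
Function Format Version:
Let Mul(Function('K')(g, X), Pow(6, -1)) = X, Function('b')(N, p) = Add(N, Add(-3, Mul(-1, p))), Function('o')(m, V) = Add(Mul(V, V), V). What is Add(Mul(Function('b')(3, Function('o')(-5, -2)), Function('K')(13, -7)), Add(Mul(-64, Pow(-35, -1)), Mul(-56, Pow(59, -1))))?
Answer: Rational(175276, 2065) ≈ 84.879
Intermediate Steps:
Function('o')(m, V) = Add(V, Pow(V, 2)) (Function('o')(m, V) = Add(Pow(V, 2), V) = Add(V, Pow(V, 2)))
Function('b')(N, p) = Add(-3, N, Mul(-1, p))
Function('K')(g, X) = Mul(6, X)
Add(Mul(Function('b')(3, Function('o')(-5, -2)), Function('K')(13, -7)), Add(Mul(-64, Pow(-35, -1)), Mul(-56, Pow(59, -1)))) = Add(Mul(Add(-3, 3, Mul(-1, Mul(-2, Add(1, -2)))), Mul(6, -7)), Add(Mul(-64, Pow(-35, -1)), Mul(-56, Pow(59, -1)))) = Add(Mul(Add(-3, 3, Mul(-1, Mul(-2, -1))), -42), Add(Mul(-64, Rational(-1, 35)), Mul(-56, Rational(1, 59)))) = Add(Mul(Add(-3, 3, Mul(-1, 2)), -42), Add(Rational(64, 35), Rational(-56, 59))) = Add(Mul(Add(-3, 3, -2), -42), Rational(1816, 2065)) = Add(Mul(-2, -42), Rational(1816, 2065)) = Add(84, Rational(1816, 2065)) = Rational(175276, 2065)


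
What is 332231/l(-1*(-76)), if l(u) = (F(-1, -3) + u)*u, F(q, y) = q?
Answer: 332231/5700 ≈ 58.286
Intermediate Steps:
l(u) = u*(-1 + u) (l(u) = (-1 + u)*u = u*(-1 + u))
332231/l(-1*(-76)) = 332231/(((-1*(-76))*(-1 - 1*(-76)))) = 332231/((76*(-1 + 76))) = 332231/((76*75)) = 332231/5700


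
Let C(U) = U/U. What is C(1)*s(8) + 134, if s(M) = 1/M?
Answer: 1073/8 ≈ 134.13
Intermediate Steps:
C(U) = 1
C(1)*s(8) + 134 = 1/8 + 134 = 1*(⅛) + 134 = ⅛ + 134 = 1073/8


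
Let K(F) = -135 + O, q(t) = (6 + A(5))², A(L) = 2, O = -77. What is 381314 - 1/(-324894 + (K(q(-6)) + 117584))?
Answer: 79131043909/207522 ≈ 3.8131e+5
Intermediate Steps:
q(t) = 64 (q(t) = (6 + 2)² = 8² = 64)
K(F) = -212 (K(F) = -135 - 77 = -212)
381314 - 1/(-324894 + (K(q(-6)) + 117584)) = 381314 - 1/(-324894 + (-212 + 117584)) = 381314 - 1/(-324894 + 117372) = 381314 - 1/(-207522) = 381314 - 1*(-1/207522) = 381314 + 1/207522 = 79131043909/207522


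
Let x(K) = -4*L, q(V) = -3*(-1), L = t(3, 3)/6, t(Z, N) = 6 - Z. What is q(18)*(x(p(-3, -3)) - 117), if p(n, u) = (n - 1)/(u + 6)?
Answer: -357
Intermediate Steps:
L = 1/2 (L = (6 - 1*3)/6 = (6 - 3)*(1/6) = 3*(1/6) = 1/2 ≈ 0.50000)
p(n, u) = (-1 + n)/(6 + u)
q(V) = 3
x(K) = -2 (x(K) = -4*1/2 = -2)
q(18)*(x(p(-3, -3)) - 117) = 3*(-2 - 117) = 3*(-119) = -357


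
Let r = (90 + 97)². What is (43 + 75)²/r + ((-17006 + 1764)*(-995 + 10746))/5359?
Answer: -5197183984282/187398871 ≈ -27733.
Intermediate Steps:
r = 34969 (r = 187² = 34969)
(43 + 75)²/r + ((-17006 + 1764)*(-995 + 10746))/5359 = (43 + 75)²/34969 + ((-17006 + 1764)*(-995 + 10746))/5359 = 118²*(1/34969) - 15242*9751*(1/5359) = 13924*(1/34969) - 148624742*1/5359 = 13924/34969 - 148624742/5359 = -5197183984282/187398871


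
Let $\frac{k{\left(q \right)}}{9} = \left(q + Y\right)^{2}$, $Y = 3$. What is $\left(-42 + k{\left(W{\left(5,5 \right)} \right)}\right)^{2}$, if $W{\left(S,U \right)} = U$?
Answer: $285156$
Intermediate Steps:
$k{\left(q \right)} = 9 \left(3 + q\right)^{2}$ ($k{\left(q \right)} = 9 \left(q + 3\right)^{2} = 9 \left(3 + q\right)^{2}$)
$\left(-42 + k{\left(W{\left(5,5 \right)} \right)}\right)^{2} = \left(-42 + 9 \left(3 + 5\right)^{2}\right)^{2} = \left(-42 + 9 \cdot 8^{2}\right)^{2} = \left(-42 + 9 \cdot 64\right)^{2} = \left(-42 + 576\right)^{2} = 534^{2} = 285156$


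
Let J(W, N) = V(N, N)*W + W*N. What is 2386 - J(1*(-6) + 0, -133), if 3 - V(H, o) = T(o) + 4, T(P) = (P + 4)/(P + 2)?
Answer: 206468/131 ≈ 1576.1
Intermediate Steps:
T(P) = (4 + P)/(2 + P)
V(H, o) = -1 - (4 + o)/(2 + o) (V(H, o) = 3 - ((4 + o)/(2 + o) + 4) = 3 - (4 + (4 + o)/(2 + o)) = 3 + (-4 - (4 + o)/(2 + o)) = -1 - (4 + o)/(2 + o))
J(W, N) = N*W + 2*W*(-3 - N)/(2 + N) (J(W, N) = (2*(-3 - N)/(2 + N))*W + W*N = 2*W*(-3 - N)/(2 + N) + N*W = N*W + 2*W*(-3 - N)/(2 + N))
2386 - J(1*(-6) + 0, -133) = 2386 - (1*(-6) + 0)*(-6 + (-133)²)/(2 - 133) = 2386 - (-6 + 0)*(-6 + 17689)/(-131) = 2386 - (-6)*(-1)*17683/131 = 2386 - 1*106098/131 = 2386 - 106098/131 = 206468/131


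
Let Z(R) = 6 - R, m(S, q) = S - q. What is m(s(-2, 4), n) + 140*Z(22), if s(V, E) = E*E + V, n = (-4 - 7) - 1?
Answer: -2214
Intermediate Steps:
n = -12 (n = -11 - 1 = -12)
s(V, E) = V + E² (s(V, E) = E² + V = V + E²)
m(s(-2, 4), n) + 140*Z(22) = ((-2 + 4²) - 1*(-12)) + 140*(6 - 1*22) = ((-2 + 16) + 12) + 140*(6 - 22) = (14 + 12) + 140*(-16) = 26 - 2240 = -2214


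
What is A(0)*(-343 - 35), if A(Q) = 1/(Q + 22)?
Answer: -189/11 ≈ -17.182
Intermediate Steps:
A(Q) = 1/(22 + Q)
A(0)*(-343 - 35) = (-343 - 35)/(22 + 0) = -378/22 = (1/22)*(-378) = -189/11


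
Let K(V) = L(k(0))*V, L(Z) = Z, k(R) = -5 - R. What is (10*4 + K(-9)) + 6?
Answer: 91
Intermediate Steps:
K(V) = -5*V (K(V) = (-5 - 1*0)*V = (-5 + 0)*V = -5*V)
(10*4 + K(-9)) + 6 = (10*4 - 5*(-9)) + 6 = (40 + 45) + 6 = 85 + 6 = 91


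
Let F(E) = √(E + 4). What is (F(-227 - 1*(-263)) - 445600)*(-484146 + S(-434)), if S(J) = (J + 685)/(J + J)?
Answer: 46814622260600/217 - 420238979*√10/434 ≈ 2.1573e+11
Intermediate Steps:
F(E) = √(4 + E)
S(J) = (685 + J)/(2*J) (S(J) = (685 + J)/((2*J)) = (685 + J)*(1/(2*J)) = (685 + J)/(2*J))
(F(-227 - 1*(-263)) - 445600)*(-484146 + S(-434)) = (√(4 + (-227 - 1*(-263))) - 445600)*(-484146 + (½)*(685 - 434)/(-434)) = (√(4 + (-227 + 263)) - 445600)*(-484146 + (½)*(-1/434)*251) = (√(4 + 36) - 445600)*(-484146 - 251/868) = (√40 - 445600)*(-420238979/868) = (2*√10 - 445600)*(-420238979/868) = (-445600 + 2*√10)*(-420238979/868) = 46814622260600/217 - 420238979*√10/434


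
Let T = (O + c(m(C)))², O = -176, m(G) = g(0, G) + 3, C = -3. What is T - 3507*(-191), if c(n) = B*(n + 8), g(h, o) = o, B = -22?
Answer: 793741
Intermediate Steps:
m(G) = 3 + G (m(G) = G + 3 = 3 + G)
c(n) = -176 - 22*n (c(n) = -22*(n + 8) = -22*(8 + n) = -176 - 22*n)
T = 123904 (T = (-176 + (-176 - 22*(3 - 3)))² = (-176 + (-176 - 22*0))² = (-176 + (-176 + 0))² = (-176 - 176)² = (-352)² = 123904)
T - 3507*(-191) = 123904 - 3507*(-191) = 123904 - 1*(-669837) = 123904 + 669837 = 793741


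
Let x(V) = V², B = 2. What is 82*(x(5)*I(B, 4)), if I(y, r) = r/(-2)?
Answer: -4100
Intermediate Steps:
I(y, r) = -r/2 (I(y, r) = r*(-½) = -r/2)
82*(x(5)*I(B, 4)) = 82*(5²*(-½*4)) = 82*(25*(-2)) = 82*(-50) = -4100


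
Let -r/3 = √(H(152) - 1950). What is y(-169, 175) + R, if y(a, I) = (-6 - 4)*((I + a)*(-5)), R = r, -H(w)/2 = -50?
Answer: 300 - 15*I*√74 ≈ 300.0 - 129.03*I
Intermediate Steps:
H(w) = 100 (H(w) = -2*(-50) = 100)
r = -15*I*√74 (r = -3*√(100 - 1950) = -15*I*√74 ≈ -129.03*I)
R = -15*I*√74 ≈ -129.03*I
y(a, I) = 50*I + 50*a (y(a, I) = -10*(-5*I - 5*a) = 50*I + 50*a)
y(-169, 175) + R = (50*175 + 50*(-169)) - 15*I*√74 = (8750 - 8450) - 15*I*√74 = 300 - 15*I*√74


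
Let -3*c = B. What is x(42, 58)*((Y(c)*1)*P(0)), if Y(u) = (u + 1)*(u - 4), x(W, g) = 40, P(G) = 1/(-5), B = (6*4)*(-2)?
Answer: -1632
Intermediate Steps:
B = -48 (B = 24*(-2) = -48)
P(G) = -⅕
c = 16 (c = -⅓*(-48) = 16)
Y(u) = (1 + u)*(-4 + u)
x(42, 58)*((Y(c)*1)*P(0)) = 40*(((-4 + 16² - 3*16)*1)*(-⅕)) = 40*(((-4 + 256 - 48)*1)*(-⅕)) = 40*((204*1)*(-⅕)) = 40*(204*(-⅕)) = 40*(-204/5) = -1632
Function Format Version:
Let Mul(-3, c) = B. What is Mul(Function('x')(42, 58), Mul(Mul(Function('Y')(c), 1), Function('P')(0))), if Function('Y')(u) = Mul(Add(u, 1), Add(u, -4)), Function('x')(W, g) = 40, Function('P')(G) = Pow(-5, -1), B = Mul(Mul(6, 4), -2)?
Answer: -1632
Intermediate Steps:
B = -48 (B = Mul(24, -2) = -48)
Function('P')(G) = Rational(-1, 5)
c = 16 (c = Mul(Rational(-1, 3), -48) = 16)
Function('Y')(u) = Mul(Add(1, u), Add(-4, u))
Mul(Function('x')(42, 58), Mul(Mul(Function('Y')(c), 1), Function('P')(0))) = Mul(40, Mul(Mul(Add(-4, Pow(16, 2), Mul(-3, 16)), 1), Rational(-1, 5))) = Mul(40, Mul(Mul(Add(-4, 256, -48), 1), Rational(-1, 5))) = Mul(40, Mul(Mul(204, 1), Rational(-1, 5))) = Mul(40, Mul(204, Rational(-1, 5))) = Mul(40, Rational(-204, 5)) = -1632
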